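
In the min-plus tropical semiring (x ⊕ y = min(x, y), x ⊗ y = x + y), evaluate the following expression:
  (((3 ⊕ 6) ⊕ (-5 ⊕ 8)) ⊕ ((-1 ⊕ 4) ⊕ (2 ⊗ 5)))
(((3 ⊕ 6) ⊕ (-5 ⊕ 8)) ⊕ ((-1 ⊕ 4) ⊕ (2 ⊗ 5))) = -5

Expand innermost to outermost. Recall ⊕ takes the minimum of its arguments and ⊗ takes their sum. Working out the expression (((3 ⊕ 6) ⊕ (-5 ⊕ 8)) ⊕ ((-1 ⊕ 4) ⊕ (2 ⊗ 5))) gives -5.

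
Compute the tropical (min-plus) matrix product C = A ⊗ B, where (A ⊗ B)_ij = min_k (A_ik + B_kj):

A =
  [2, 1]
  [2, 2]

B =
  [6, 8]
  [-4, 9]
A ⊗ B =
  [-3, 10]
  [-2, 10]

Apply the min-plus product entry-by-entry:
  C[0][0] = min over k of (A[0][0] + B[0][0] = 2 + 6 = 8, A[0][1] + B[1][0] = 1 + -4 = -3) = -3 (attained at k = 1)
  C[0][1] = min over k of (A[0][0] + B[0][1] = 2 + 8 = 10, A[0][1] + B[1][1] = 1 + 9 = 10) = 10 (attained at k = 0)
  C[1][0] = min over k of (A[1][0] + B[0][0] = 2 + 6 = 8, A[1][1] + B[1][0] = 2 + -4 = -2) = -2 (attained at k = 1)
  C[1][1] = min over k of (A[1][0] + B[0][1] = 2 + 8 = 10, A[1][1] + B[1][1] = 2 + 9 = 11) = 10 (attained at k = 0)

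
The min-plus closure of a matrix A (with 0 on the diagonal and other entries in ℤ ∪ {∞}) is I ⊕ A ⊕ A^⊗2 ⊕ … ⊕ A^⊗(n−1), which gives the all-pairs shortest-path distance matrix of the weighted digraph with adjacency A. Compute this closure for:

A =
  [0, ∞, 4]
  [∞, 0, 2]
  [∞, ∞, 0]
Closure =
  [0, ∞, 4]
  [∞, 0, 2]
  [∞, ∞, 0]

This is the Floyd-Warshall all-pairs shortest-path computation. For each intermediate vertex k = 0, 1, …, 2, update dist[i][j] ← min(dist[i][j], dist[i][k] + dist[k][j]). The final matrix gives, for each (i, j), the minimum total weight of any directed path from i to j (possibly empty when i = j).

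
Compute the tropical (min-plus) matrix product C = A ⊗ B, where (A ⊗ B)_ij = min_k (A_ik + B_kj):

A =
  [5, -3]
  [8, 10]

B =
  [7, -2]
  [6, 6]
A ⊗ B =
  [3, 3]
  [15, 6]

Apply the min-plus product entry-by-entry:
  C[0][0] = min over k of (A[0][0] + B[0][0] = 5 + 7 = 12, A[0][1] + B[1][0] = -3 + 6 = 3) = 3 (attained at k = 1)
  C[0][1] = min over k of (A[0][0] + B[0][1] = 5 + -2 = 3, A[0][1] + B[1][1] = -3 + 6 = 3) = 3 (attained at k = 0)
  C[1][0] = min over k of (A[1][0] + B[0][0] = 8 + 7 = 15, A[1][1] + B[1][0] = 10 + 6 = 16) = 15 (attained at k = 0)
  C[1][1] = min over k of (A[1][0] + B[0][1] = 8 + -2 = 6, A[1][1] + B[1][1] = 10 + 6 = 16) = 6 (attained at k = 0)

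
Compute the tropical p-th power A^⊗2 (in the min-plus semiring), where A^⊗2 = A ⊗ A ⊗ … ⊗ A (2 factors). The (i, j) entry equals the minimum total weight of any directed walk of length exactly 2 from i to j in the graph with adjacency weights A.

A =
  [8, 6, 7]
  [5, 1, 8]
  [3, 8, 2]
A^⊗2 =
  [10, 7, 9]
  [6, 2, 9]
  [5, 9, 4]

Each entry (A^⊗2)_ij equals the minimum over all length-2 walks i = v_0 → v_1 → … → v_2 = j of Σ_t A[v_t][v_{t+1}]. For example, for (i, j) = (0, 2) we minimise over 3 possible intermediate vertex sequences; the minimum is 9, attained along the walk 0 → 2 → 2.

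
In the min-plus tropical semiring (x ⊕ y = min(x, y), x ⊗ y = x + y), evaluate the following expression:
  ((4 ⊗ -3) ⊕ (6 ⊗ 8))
((4 ⊗ -3) ⊕ (6 ⊗ 8)) = 1

Expand innermost to outermost. Recall ⊕ takes the minimum of its arguments and ⊗ takes their sum. Working out the expression ((4 ⊗ -3) ⊕ (6 ⊗ 8)) gives 1.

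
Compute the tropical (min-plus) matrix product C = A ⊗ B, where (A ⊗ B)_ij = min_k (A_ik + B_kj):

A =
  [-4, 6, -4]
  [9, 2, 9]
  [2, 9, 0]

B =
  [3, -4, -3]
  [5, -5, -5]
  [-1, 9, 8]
A ⊗ B =
  [-5, -8, -7]
  [7, -3, -3]
  [-1, -2, -1]

Apply the min-plus product entry-by-entry:
  C[0][0] = min over k of (A[0][0] + B[0][0] = -4 + 3 = -1, A[0][1] + B[1][0] = 6 + 5 = 11, A[0][2] + B[2][0] = -4 + -1 = -5) = -5 (attained at k = 2)
  C[0][1] = min over k of (A[0][0] + B[0][1] = -4 + -4 = -8, A[0][1] + B[1][1] = 6 + -5 = 1, A[0][2] + B[2][1] = -4 + 9 = 5) = -8 (attained at k = 0)
  C[0][2] = min over k of (A[0][0] + B[0][2] = -4 + -3 = -7, A[0][1] + B[1][2] = 6 + -5 = 1, A[0][2] + B[2][2] = -4 + 8 = 4) = -7 (attained at k = 0)
  C[1][0] = min over k of (A[1][0] + B[0][0] = 9 + 3 = 12, A[1][1] + B[1][0] = 2 + 5 = 7, A[1][2] + B[2][0] = 9 + -1 = 8) = 7 (attained at k = 1)
  C[1][1] = min over k of (A[1][0] + B[0][1] = 9 + -4 = 5, A[1][1] + B[1][1] = 2 + -5 = -3, A[1][2] + B[2][1] = 9 + 9 = 18) = -3 (attained at k = 1)
  C[1][2] = min over k of (A[1][0] + B[0][2] = 9 + -3 = 6, A[1][1] + B[1][2] = 2 + -5 = -3, A[1][2] + B[2][2] = 9 + 8 = 17) = -3 (attained at k = 1)
  C[2][0] = min over k of (A[2][0] + B[0][0] = 2 + 3 = 5, A[2][1] + B[1][0] = 9 + 5 = 14, A[2][2] + B[2][0] = 0 + -1 = -1) = -1 (attained at k = 2)
  C[2][1] = min over k of (A[2][0] + B[0][1] = 2 + -4 = -2, A[2][1] + B[1][1] = 9 + -5 = 4, A[2][2] + B[2][1] = 0 + 9 = 9) = -2 (attained at k = 0)
  C[2][2] = min over k of (A[2][0] + B[0][2] = 2 + -3 = -1, A[2][1] + B[1][2] = 9 + -5 = 4, A[2][2] + B[2][2] = 0 + 8 = 8) = -1 (attained at k = 0)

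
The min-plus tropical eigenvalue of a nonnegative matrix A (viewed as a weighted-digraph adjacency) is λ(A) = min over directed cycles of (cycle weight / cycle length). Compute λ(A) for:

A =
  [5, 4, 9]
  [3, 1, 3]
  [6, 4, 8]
λ(A) = 1

Enumerate directed cycles and compute their means (weight / length). Sample:
  cycle 0 → 0: weight = 5, length = 1, mean = 5/1 ≈ 5.000
  cycle 1 → 1: weight = 1, length = 1, mean = 1/1 ≈ 1.000
  cycle 2 → 2: weight = 8, length = 1, mean = 8/1 ≈ 8.000
  cycle 0 → 1 → 0: weight = 7, length = 2, mean = 7/2 ≈ 3.500
  cycle 0 → 2 → 0: weight = 15, length = 2, mean = 15/2 ≈ 7.500
  cycle 1 → 0 → 1: weight = 7, length = 2, mean = 7/2 ≈ 3.500
Minimum mean = 1.000, attained e.g. along the cycle 1 → 1 with weight 1 and length 1. So λ(A) = 1/1 = 1.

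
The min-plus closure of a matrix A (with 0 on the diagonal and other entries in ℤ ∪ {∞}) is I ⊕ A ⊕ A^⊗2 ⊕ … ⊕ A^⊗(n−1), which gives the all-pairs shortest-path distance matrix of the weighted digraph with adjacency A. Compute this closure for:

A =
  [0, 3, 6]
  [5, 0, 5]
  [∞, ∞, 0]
Closure =
  [0, 3, 6]
  [5, 0, 5]
  [∞, ∞, 0]

This is the Floyd-Warshall all-pairs shortest-path computation. For each intermediate vertex k = 0, 1, …, 2, update dist[i][j] ← min(dist[i][j], dist[i][k] + dist[k][j]). The final matrix gives, for each (i, j), the minimum total weight of any directed path from i to j (possibly empty when i = j).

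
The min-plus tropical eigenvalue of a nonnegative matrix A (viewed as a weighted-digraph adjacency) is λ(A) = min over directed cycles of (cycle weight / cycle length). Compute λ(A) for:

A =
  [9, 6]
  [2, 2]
λ(A) = 2

Enumerate directed cycles and compute their means (weight / length). Sample:
  cycle 0 → 0: weight = 9, length = 1, mean = 9/1 ≈ 9.000
  cycle 1 → 1: weight = 2, length = 1, mean = 2/1 ≈ 2.000
  cycle 0 → 1 → 0: weight = 8, length = 2, mean = 8/2 ≈ 4.000
  cycle 1 → 0 → 1: weight = 8, length = 2, mean = 8/2 ≈ 4.000
Minimum mean = 2.000, attained e.g. along the cycle 1 → 1 with weight 2 and length 1. So λ(A) = 2/1 = 2.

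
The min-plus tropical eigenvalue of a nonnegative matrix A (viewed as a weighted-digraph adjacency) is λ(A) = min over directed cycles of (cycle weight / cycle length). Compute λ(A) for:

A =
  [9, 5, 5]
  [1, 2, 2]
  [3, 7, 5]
λ(A) = 2

Enumerate directed cycles and compute their means (weight / length). Sample:
  cycle 0 → 0: weight = 9, length = 1, mean = 9/1 ≈ 9.000
  cycle 1 → 1: weight = 2, length = 1, mean = 2/1 ≈ 2.000
  cycle 2 → 2: weight = 5, length = 1, mean = 5/1 ≈ 5.000
  cycle 0 → 1 → 0: weight = 6, length = 2, mean = 6/2 ≈ 3.000
  cycle 0 → 2 → 0: weight = 8, length = 2, mean = 8/2 ≈ 4.000
  cycle 1 → 0 → 1: weight = 6, length = 2, mean = 6/2 ≈ 3.000
Minimum mean = 2.000, attained e.g. along the cycle 1 → 1 with weight 2 and length 1. So λ(A) = 2/1 = 2.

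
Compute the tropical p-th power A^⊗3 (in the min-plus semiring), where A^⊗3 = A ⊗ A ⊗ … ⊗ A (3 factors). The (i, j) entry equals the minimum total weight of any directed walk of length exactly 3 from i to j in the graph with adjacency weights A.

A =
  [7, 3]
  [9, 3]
A^⊗3 =
  [15, 9]
  [15, 9]

Each entry (A^⊗3)_ij equals the minimum over all length-3 walks i = v_0 → v_1 → … → v_3 = j of Σ_t A[v_t][v_{t+1}]. For example, for (i, j) = (0, 1) we minimise over 4 possible intermediate vertex sequences; the minimum is 9, attained along the walk 0 → 1 → 1 → 1.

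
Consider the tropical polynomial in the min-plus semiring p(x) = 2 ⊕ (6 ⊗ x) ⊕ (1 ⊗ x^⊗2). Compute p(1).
p(1) = 2

A tropical monomial a ⊗ x^⊗i evaluates to a + i · x. Evaluating each term at x = 1:
  Term 0 contributes 2 + 0 · 1 = 2
  Term 1 contributes 6 + 1 · 1 = 7
  Term 2 contributes 1 + 2 · 1 = 3
p(1) = ⊕ of these = min[2, 7, 3] = 2.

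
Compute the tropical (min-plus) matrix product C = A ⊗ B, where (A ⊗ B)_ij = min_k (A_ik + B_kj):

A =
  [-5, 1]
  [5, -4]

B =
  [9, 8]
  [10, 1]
A ⊗ B =
  [4, 2]
  [6, -3]

Apply the min-plus product entry-by-entry:
  C[0][0] = min over k of (A[0][0] + B[0][0] = -5 + 9 = 4, A[0][1] + B[1][0] = 1 + 10 = 11) = 4 (attained at k = 0)
  C[0][1] = min over k of (A[0][0] + B[0][1] = -5 + 8 = 3, A[0][1] + B[1][1] = 1 + 1 = 2) = 2 (attained at k = 1)
  C[1][0] = min over k of (A[1][0] + B[0][0] = 5 + 9 = 14, A[1][1] + B[1][0] = -4 + 10 = 6) = 6 (attained at k = 1)
  C[1][1] = min over k of (A[1][0] + B[0][1] = 5 + 8 = 13, A[1][1] + B[1][1] = -4 + 1 = -3) = -3 (attained at k = 1)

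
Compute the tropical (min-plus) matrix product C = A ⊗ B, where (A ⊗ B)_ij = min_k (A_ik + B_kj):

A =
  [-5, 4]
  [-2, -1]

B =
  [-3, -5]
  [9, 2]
A ⊗ B =
  [-8, -10]
  [-5, -7]

Apply the min-plus product entry-by-entry:
  C[0][0] = min over k of (A[0][0] + B[0][0] = -5 + -3 = -8, A[0][1] + B[1][0] = 4 + 9 = 13) = -8 (attained at k = 0)
  C[0][1] = min over k of (A[0][0] + B[0][1] = -5 + -5 = -10, A[0][1] + B[1][1] = 4 + 2 = 6) = -10 (attained at k = 0)
  C[1][0] = min over k of (A[1][0] + B[0][0] = -2 + -3 = -5, A[1][1] + B[1][0] = -1 + 9 = 8) = -5 (attained at k = 0)
  C[1][1] = min over k of (A[1][0] + B[0][1] = -2 + -5 = -7, A[1][1] + B[1][1] = -1 + 2 = 1) = -7 (attained at k = 0)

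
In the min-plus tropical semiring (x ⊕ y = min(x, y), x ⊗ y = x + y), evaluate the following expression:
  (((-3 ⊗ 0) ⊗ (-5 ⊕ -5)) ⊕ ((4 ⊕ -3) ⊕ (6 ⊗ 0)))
(((-3 ⊗ 0) ⊗ (-5 ⊕ -5)) ⊕ ((4 ⊕ -3) ⊕ (6 ⊗ 0))) = -8

Expand innermost to outermost. Recall ⊕ takes the minimum of its arguments and ⊗ takes their sum. Working out the expression (((-3 ⊗ 0) ⊗ (-5 ⊕ -5)) ⊕ ((4 ⊕ -3) ⊕ (6 ⊗ 0))) gives -8.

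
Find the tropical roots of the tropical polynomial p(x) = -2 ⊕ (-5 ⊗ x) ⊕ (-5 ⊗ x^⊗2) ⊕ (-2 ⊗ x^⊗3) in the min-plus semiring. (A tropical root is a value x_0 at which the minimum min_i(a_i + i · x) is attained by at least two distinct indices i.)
Roots: {-3, 0, 3}

Each tropical root is a break point of the lower envelope of the lines y = a_i + i · x (there are 4 lines, with slopes 0, 1, ..., 3). Only the lines that attain the minimum somewhere contribute to roots; other lines are dominated. Here the surviving (envelope) indices are i = 3, i = 2, i = 1, i = 0.
Intersections between consecutive envelope lines give the roots: for adjacent envelope indices i < j the intersection is x = (a_i − a_j) / (j − i). Reading off the sorted break points: {-3, 0, 3}.
Verification: at each break x_0, at least two indices attain the minimum of min_i(a_i + i · x_0).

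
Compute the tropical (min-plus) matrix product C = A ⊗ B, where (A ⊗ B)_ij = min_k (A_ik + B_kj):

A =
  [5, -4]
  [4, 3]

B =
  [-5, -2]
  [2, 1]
A ⊗ B =
  [-2, -3]
  [-1, 2]

Apply the min-plus product entry-by-entry:
  C[0][0] = min over k of (A[0][0] + B[0][0] = 5 + -5 = 0, A[0][1] + B[1][0] = -4 + 2 = -2) = -2 (attained at k = 1)
  C[0][1] = min over k of (A[0][0] + B[0][1] = 5 + -2 = 3, A[0][1] + B[1][1] = -4 + 1 = -3) = -3 (attained at k = 1)
  C[1][0] = min over k of (A[1][0] + B[0][0] = 4 + -5 = -1, A[1][1] + B[1][0] = 3 + 2 = 5) = -1 (attained at k = 0)
  C[1][1] = min over k of (A[1][0] + B[0][1] = 4 + -2 = 2, A[1][1] + B[1][1] = 3 + 1 = 4) = 2 (attained at k = 0)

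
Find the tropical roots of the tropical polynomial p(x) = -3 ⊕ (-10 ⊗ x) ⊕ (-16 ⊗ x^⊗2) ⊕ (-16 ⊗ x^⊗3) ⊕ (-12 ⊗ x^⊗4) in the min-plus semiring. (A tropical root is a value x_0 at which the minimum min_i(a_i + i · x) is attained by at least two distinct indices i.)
Roots: {-4, 0, 6, 7}

Each tropical root is a break point of the lower envelope of the lines y = a_i + i · x (there are 5 lines, with slopes 0, 1, ..., 4). Only the lines that attain the minimum somewhere contribute to roots; other lines are dominated. Here the surviving (envelope) indices are i = 4, i = 3, i = 2, i = 1, i = 0.
Intersections between consecutive envelope lines give the roots: for adjacent envelope indices i < j the intersection is x = (a_i − a_j) / (j − i). Reading off the sorted break points: {-4, 0, 6, 7}.
Verification: at each break x_0, at least two indices attain the minimum of min_i(a_i + i · x_0).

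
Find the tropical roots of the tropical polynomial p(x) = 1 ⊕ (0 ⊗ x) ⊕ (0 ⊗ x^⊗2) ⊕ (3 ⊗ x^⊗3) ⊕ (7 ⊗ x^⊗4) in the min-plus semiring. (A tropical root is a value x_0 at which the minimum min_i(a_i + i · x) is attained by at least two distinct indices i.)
Roots: {-4, -3, 0, 1}

Each tropical root is a break point of the lower envelope of the lines y = a_i + i · x (there are 5 lines, with slopes 0, 1, ..., 4). Only the lines that attain the minimum somewhere contribute to roots; other lines are dominated. Here the surviving (envelope) indices are i = 4, i = 3, i = 2, i = 1, i = 0.
Intersections between consecutive envelope lines give the roots: for adjacent envelope indices i < j the intersection is x = (a_i − a_j) / (j − i). Reading off the sorted break points: {-4, -3, 0, 1}.
Verification: at each break x_0, at least two indices attain the minimum of min_i(a_i + i · x_0).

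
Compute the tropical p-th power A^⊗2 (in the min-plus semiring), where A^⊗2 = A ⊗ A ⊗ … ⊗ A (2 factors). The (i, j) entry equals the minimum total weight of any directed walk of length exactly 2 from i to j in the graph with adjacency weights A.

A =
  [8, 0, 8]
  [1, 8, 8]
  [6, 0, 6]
A^⊗2 =
  [1, 8, 8]
  [9, 1, 9]
  [1, 6, 8]

Each entry (A^⊗2)_ij equals the minimum over all length-2 walks i = v_0 → v_1 → … → v_2 = j of Σ_t A[v_t][v_{t+1}]. For example, for (i, j) = (0, 2) we minimise over 3 possible intermediate vertex sequences; the minimum is 8, attained along the walk 0 → 1 → 2.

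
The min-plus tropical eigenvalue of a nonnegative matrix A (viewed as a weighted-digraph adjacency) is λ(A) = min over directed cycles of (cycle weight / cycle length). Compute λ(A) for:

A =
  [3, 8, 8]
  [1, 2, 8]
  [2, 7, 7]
λ(A) = 2

Enumerate directed cycles and compute their means (weight / length). Sample:
  cycle 0 → 0: weight = 3, length = 1, mean = 3/1 ≈ 3.000
  cycle 1 → 1: weight = 2, length = 1, mean = 2/1 ≈ 2.000
  cycle 2 → 2: weight = 7, length = 1, mean = 7/1 ≈ 7.000
  cycle 0 → 1 → 0: weight = 9, length = 2, mean = 9/2 ≈ 4.500
  cycle 0 → 2 → 0: weight = 10, length = 2, mean = 10/2 ≈ 5.000
  cycle 1 → 0 → 1: weight = 9, length = 2, mean = 9/2 ≈ 4.500
Minimum mean = 2.000, attained e.g. along the cycle 1 → 1 with weight 2 and length 1. So λ(A) = 2/1 = 2.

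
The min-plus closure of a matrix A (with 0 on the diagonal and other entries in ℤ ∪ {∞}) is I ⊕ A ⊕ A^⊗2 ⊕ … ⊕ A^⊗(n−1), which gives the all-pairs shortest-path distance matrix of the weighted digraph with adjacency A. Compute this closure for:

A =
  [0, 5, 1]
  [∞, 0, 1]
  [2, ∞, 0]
Closure =
  [0, 5, 1]
  [3, 0, 1]
  [2, 7, 0]

This is the Floyd-Warshall all-pairs shortest-path computation. For each intermediate vertex k = 0, 1, …, 2, update dist[i][j] ← min(dist[i][j], dist[i][k] + dist[k][j]). The final matrix gives, for each (i, j), the minimum total weight of any directed path from i to j (possibly empty when i = j).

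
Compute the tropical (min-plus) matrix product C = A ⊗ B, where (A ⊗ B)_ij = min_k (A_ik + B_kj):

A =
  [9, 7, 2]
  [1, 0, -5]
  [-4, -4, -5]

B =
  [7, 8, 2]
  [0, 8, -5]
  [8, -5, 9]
A ⊗ B =
  [7, -3, 2]
  [0, -10, -5]
  [-4, -10, -9]

Apply the min-plus product entry-by-entry:
  C[0][0] = min over k of (A[0][0] + B[0][0] = 9 + 7 = 16, A[0][1] + B[1][0] = 7 + 0 = 7, A[0][2] + B[2][0] = 2 + 8 = 10) = 7 (attained at k = 1)
  C[0][1] = min over k of (A[0][0] + B[0][1] = 9 + 8 = 17, A[0][1] + B[1][1] = 7 + 8 = 15, A[0][2] + B[2][1] = 2 + -5 = -3) = -3 (attained at k = 2)
  C[0][2] = min over k of (A[0][0] + B[0][2] = 9 + 2 = 11, A[0][1] + B[1][2] = 7 + -5 = 2, A[0][2] + B[2][2] = 2 + 9 = 11) = 2 (attained at k = 1)
  C[1][0] = min over k of (A[1][0] + B[0][0] = 1 + 7 = 8, A[1][1] + B[1][0] = 0 + 0 = 0, A[1][2] + B[2][0] = -5 + 8 = 3) = 0 (attained at k = 1)
  C[1][1] = min over k of (A[1][0] + B[0][1] = 1 + 8 = 9, A[1][1] + B[1][1] = 0 + 8 = 8, A[1][2] + B[2][1] = -5 + -5 = -10) = -10 (attained at k = 2)
  C[1][2] = min over k of (A[1][0] + B[0][2] = 1 + 2 = 3, A[1][1] + B[1][2] = 0 + -5 = -5, A[1][2] + B[2][2] = -5 + 9 = 4) = -5 (attained at k = 1)
  C[2][0] = min over k of (A[2][0] + B[0][0] = -4 + 7 = 3, A[2][1] + B[1][0] = -4 + 0 = -4, A[2][2] + B[2][0] = -5 + 8 = 3) = -4 (attained at k = 1)
  C[2][1] = min over k of (A[2][0] + B[0][1] = -4 + 8 = 4, A[2][1] + B[1][1] = -4 + 8 = 4, A[2][2] + B[2][1] = -5 + -5 = -10) = -10 (attained at k = 2)
  C[2][2] = min over k of (A[2][0] + B[0][2] = -4 + 2 = -2, A[2][1] + B[1][2] = -4 + -5 = -9, A[2][2] + B[2][2] = -5 + 9 = 4) = -9 (attained at k = 1)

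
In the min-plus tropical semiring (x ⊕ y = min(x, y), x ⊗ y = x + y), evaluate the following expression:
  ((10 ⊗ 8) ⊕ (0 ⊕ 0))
((10 ⊗ 8) ⊕ (0 ⊕ 0)) = 0

Expand innermost to outermost. Recall ⊕ takes the minimum of its arguments and ⊗ takes their sum. Working out the expression ((10 ⊗ 8) ⊕ (0 ⊕ 0)) gives 0.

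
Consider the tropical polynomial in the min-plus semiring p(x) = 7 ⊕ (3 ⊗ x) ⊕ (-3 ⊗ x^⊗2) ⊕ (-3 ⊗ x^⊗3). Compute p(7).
p(7) = 7

A tropical monomial a ⊗ x^⊗i evaluates to a + i · x. Evaluating each term at x = 7:
  Term 0 contributes 7 + 0 · 7 = 7
  Term 1 contributes 3 + 1 · 7 = 10
  Term 2 contributes -3 + 2 · 7 = 11
  Term 3 contributes -3 + 3 · 7 = 18
p(7) = ⊕ of these = min[7, 10, 11, 18] = 7.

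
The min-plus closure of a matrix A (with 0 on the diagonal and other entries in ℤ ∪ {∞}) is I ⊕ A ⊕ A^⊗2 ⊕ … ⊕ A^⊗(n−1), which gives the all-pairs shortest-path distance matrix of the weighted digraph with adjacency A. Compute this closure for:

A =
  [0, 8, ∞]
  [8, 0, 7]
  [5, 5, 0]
Closure =
  [0, 8, 15]
  [8, 0, 7]
  [5, 5, 0]

This is the Floyd-Warshall all-pairs shortest-path computation. For each intermediate vertex k = 0, 1, …, 2, update dist[i][j] ← min(dist[i][j], dist[i][k] + dist[k][j]). The final matrix gives, for each (i, j), the minimum total weight of any directed path from i to j (possibly empty when i = j).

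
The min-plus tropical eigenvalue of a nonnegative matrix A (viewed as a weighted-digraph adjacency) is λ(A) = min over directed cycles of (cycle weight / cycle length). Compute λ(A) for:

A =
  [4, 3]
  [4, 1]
λ(A) = 1

Enumerate directed cycles and compute their means (weight / length). Sample:
  cycle 0 → 0: weight = 4, length = 1, mean = 4/1 ≈ 4.000
  cycle 1 → 1: weight = 1, length = 1, mean = 1/1 ≈ 1.000
  cycle 0 → 1 → 0: weight = 7, length = 2, mean = 7/2 ≈ 3.500
  cycle 1 → 0 → 1: weight = 7, length = 2, mean = 7/2 ≈ 3.500
Minimum mean = 1.000, attained e.g. along the cycle 1 → 1 with weight 1 and length 1. So λ(A) = 1/1 = 1.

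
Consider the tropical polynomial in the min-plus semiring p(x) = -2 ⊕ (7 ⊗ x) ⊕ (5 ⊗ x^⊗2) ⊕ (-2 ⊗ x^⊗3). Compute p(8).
p(8) = -2

A tropical monomial a ⊗ x^⊗i evaluates to a + i · x. Evaluating each term at x = 8:
  Term 0 contributes -2 + 0 · 8 = -2
  Term 1 contributes 7 + 1 · 8 = 15
  Term 2 contributes 5 + 2 · 8 = 21
  Term 3 contributes -2 + 3 · 8 = 22
p(8) = ⊕ of these = min[-2, 15, 21, 22] = -2.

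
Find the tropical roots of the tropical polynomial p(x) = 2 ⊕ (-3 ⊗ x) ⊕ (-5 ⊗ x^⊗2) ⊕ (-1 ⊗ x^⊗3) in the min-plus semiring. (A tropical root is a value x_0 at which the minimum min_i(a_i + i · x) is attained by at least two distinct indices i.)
Roots: {-4, 2, 5}

Each tropical root is a break point of the lower envelope of the lines y = a_i + i · x (there are 4 lines, with slopes 0, 1, ..., 3). Only the lines that attain the minimum somewhere contribute to roots; other lines are dominated. Here the surviving (envelope) indices are i = 3, i = 2, i = 1, i = 0.
Intersections between consecutive envelope lines give the roots: for adjacent envelope indices i < j the intersection is x = (a_i − a_j) / (j − i). Reading off the sorted break points: {-4, 2, 5}.
Verification: at each break x_0, at least two indices attain the minimum of min_i(a_i + i · x_0).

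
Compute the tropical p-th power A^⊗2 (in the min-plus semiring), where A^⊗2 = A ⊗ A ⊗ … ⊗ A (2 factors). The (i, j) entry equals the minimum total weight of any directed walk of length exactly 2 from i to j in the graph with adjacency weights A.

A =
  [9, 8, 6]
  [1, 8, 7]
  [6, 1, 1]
A^⊗2 =
  [9, 7, 7]
  [9, 8, 7]
  [2, 2, 2]

Each entry (A^⊗2)_ij equals the minimum over all length-2 walks i = v_0 → v_1 → … → v_2 = j of Σ_t A[v_t][v_{t+1}]. For example, for (i, j) = (0, 2) we minimise over 3 possible intermediate vertex sequences; the minimum is 7, attained along the walk 0 → 2 → 2.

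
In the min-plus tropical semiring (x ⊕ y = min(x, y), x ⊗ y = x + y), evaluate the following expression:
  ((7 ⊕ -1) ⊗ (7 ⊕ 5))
((7 ⊕ -1) ⊗ (7 ⊕ 5)) = 4

Expand innermost to outermost. Recall ⊕ takes the minimum of its arguments and ⊗ takes their sum. Working out the expression ((7 ⊕ -1) ⊗ (7 ⊕ 5)) gives 4.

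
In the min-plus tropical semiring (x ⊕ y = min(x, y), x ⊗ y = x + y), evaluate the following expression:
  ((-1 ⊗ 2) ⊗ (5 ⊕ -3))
((-1 ⊗ 2) ⊗ (5 ⊕ -3)) = -2

Expand innermost to outermost. Recall ⊕ takes the minimum of its arguments and ⊗ takes their sum. Working out the expression ((-1 ⊗ 2) ⊗ (5 ⊕ -3)) gives -2.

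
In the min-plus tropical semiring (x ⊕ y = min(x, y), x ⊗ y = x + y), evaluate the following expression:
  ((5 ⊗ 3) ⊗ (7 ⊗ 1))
((5 ⊗ 3) ⊗ (7 ⊗ 1)) = 16

Expand innermost to outermost. Recall ⊕ takes the minimum of its arguments and ⊗ takes their sum. Working out the expression ((5 ⊗ 3) ⊗ (7 ⊗ 1)) gives 16.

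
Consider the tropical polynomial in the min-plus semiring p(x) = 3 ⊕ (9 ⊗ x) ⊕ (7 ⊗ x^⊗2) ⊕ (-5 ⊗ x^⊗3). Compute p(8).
p(8) = 3

A tropical monomial a ⊗ x^⊗i evaluates to a + i · x. Evaluating each term at x = 8:
  Term 0 contributes 3 + 0 · 8 = 3
  Term 1 contributes 9 + 1 · 8 = 17
  Term 2 contributes 7 + 2 · 8 = 23
  Term 3 contributes -5 + 3 · 8 = 19
p(8) = ⊕ of these = min[3, 17, 23, 19] = 3.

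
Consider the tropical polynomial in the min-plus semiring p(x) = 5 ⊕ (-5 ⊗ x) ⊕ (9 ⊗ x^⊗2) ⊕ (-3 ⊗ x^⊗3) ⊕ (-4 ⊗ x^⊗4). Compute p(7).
p(7) = 2

A tropical monomial a ⊗ x^⊗i evaluates to a + i · x. Evaluating each term at x = 7:
  Term 0 contributes 5 + 0 · 7 = 5
  Term 1 contributes -5 + 1 · 7 = 2
  Term 2 contributes 9 + 2 · 7 = 23
  Term 3 contributes -3 + 3 · 7 = 18
  Term 4 contributes -4 + 4 · 7 = 24
p(7) = ⊕ of these = min[5, 2, 23, 18, 24] = 2.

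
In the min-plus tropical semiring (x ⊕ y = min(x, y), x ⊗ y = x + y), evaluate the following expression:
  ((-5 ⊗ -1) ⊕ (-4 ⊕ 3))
((-5 ⊗ -1) ⊕ (-4 ⊕ 3)) = -6

Expand innermost to outermost. Recall ⊕ takes the minimum of its arguments and ⊗ takes their sum. Working out the expression ((-5 ⊗ -1) ⊕ (-4 ⊕ 3)) gives -6.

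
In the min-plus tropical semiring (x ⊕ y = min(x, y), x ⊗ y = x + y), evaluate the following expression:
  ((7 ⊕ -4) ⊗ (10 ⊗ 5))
((7 ⊕ -4) ⊗ (10 ⊗ 5)) = 11

Expand innermost to outermost. Recall ⊕ takes the minimum of its arguments and ⊗ takes their sum. Working out the expression ((7 ⊕ -4) ⊗ (10 ⊗ 5)) gives 11.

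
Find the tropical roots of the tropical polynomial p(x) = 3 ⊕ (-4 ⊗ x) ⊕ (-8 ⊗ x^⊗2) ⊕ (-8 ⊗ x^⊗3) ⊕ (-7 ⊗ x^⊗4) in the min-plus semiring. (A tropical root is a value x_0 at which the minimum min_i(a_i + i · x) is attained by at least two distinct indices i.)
Roots: {-1, 0, 4, 7}

Each tropical root is a break point of the lower envelope of the lines y = a_i + i · x (there are 5 lines, with slopes 0, 1, ..., 4). Only the lines that attain the minimum somewhere contribute to roots; other lines are dominated. Here the surviving (envelope) indices are i = 4, i = 3, i = 2, i = 1, i = 0.
Intersections between consecutive envelope lines give the roots: for adjacent envelope indices i < j the intersection is x = (a_i − a_j) / (j − i). Reading off the sorted break points: {-1, 0, 4, 7}.
Verification: at each break x_0, at least two indices attain the minimum of min_i(a_i + i · x_0).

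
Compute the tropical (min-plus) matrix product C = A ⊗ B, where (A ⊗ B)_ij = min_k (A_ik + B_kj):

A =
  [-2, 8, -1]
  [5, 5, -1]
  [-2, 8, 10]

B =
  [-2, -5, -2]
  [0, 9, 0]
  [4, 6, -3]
A ⊗ B =
  [-4, -7, -4]
  [3, 0, -4]
  [-4, -7, -4]

Apply the min-plus product entry-by-entry:
  C[0][0] = min over k of (A[0][0] + B[0][0] = -2 + -2 = -4, A[0][1] + B[1][0] = 8 + 0 = 8, A[0][2] + B[2][0] = -1 + 4 = 3) = -4 (attained at k = 0)
  C[0][1] = min over k of (A[0][0] + B[0][1] = -2 + -5 = -7, A[0][1] + B[1][1] = 8 + 9 = 17, A[0][2] + B[2][1] = -1 + 6 = 5) = -7 (attained at k = 0)
  C[0][2] = min over k of (A[0][0] + B[0][2] = -2 + -2 = -4, A[0][1] + B[1][2] = 8 + 0 = 8, A[0][2] + B[2][2] = -1 + -3 = -4) = -4 (attained at k = 0)
  C[1][0] = min over k of (A[1][0] + B[0][0] = 5 + -2 = 3, A[1][1] + B[1][0] = 5 + 0 = 5, A[1][2] + B[2][0] = -1 + 4 = 3) = 3 (attained at k = 0)
  C[1][1] = min over k of (A[1][0] + B[0][1] = 5 + -5 = 0, A[1][1] + B[1][1] = 5 + 9 = 14, A[1][2] + B[2][1] = -1 + 6 = 5) = 0 (attained at k = 0)
  C[1][2] = min over k of (A[1][0] + B[0][2] = 5 + -2 = 3, A[1][1] + B[1][2] = 5 + 0 = 5, A[1][2] + B[2][2] = -1 + -3 = -4) = -4 (attained at k = 2)
  C[2][0] = min over k of (A[2][0] + B[0][0] = -2 + -2 = -4, A[2][1] + B[1][0] = 8 + 0 = 8, A[2][2] + B[2][0] = 10 + 4 = 14) = -4 (attained at k = 0)
  C[2][1] = min over k of (A[2][0] + B[0][1] = -2 + -5 = -7, A[2][1] + B[1][1] = 8 + 9 = 17, A[2][2] + B[2][1] = 10 + 6 = 16) = -7 (attained at k = 0)
  C[2][2] = min over k of (A[2][0] + B[0][2] = -2 + -2 = -4, A[2][1] + B[1][2] = 8 + 0 = 8, A[2][2] + B[2][2] = 10 + -3 = 7) = -4 (attained at k = 0)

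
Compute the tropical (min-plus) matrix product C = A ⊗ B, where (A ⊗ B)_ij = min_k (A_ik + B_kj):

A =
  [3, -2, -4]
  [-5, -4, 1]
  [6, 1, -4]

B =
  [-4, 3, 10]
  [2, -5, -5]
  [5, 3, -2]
A ⊗ B =
  [-1, -7, -7]
  [-9, -9, -9]
  [1, -4, -6]

Apply the min-plus product entry-by-entry:
  C[0][0] = min over k of (A[0][0] + B[0][0] = 3 + -4 = -1, A[0][1] + B[1][0] = -2 + 2 = 0, A[0][2] + B[2][0] = -4 + 5 = 1) = -1 (attained at k = 0)
  C[0][1] = min over k of (A[0][0] + B[0][1] = 3 + 3 = 6, A[0][1] + B[1][1] = -2 + -5 = -7, A[0][2] + B[2][1] = -4 + 3 = -1) = -7 (attained at k = 1)
  C[0][2] = min over k of (A[0][0] + B[0][2] = 3 + 10 = 13, A[0][1] + B[1][2] = -2 + -5 = -7, A[0][2] + B[2][2] = -4 + -2 = -6) = -7 (attained at k = 1)
  C[1][0] = min over k of (A[1][0] + B[0][0] = -5 + -4 = -9, A[1][1] + B[1][0] = -4 + 2 = -2, A[1][2] + B[2][0] = 1 + 5 = 6) = -9 (attained at k = 0)
  C[1][1] = min over k of (A[1][0] + B[0][1] = -5 + 3 = -2, A[1][1] + B[1][1] = -4 + -5 = -9, A[1][2] + B[2][1] = 1 + 3 = 4) = -9 (attained at k = 1)
  C[1][2] = min over k of (A[1][0] + B[0][2] = -5 + 10 = 5, A[1][1] + B[1][2] = -4 + -5 = -9, A[1][2] + B[2][2] = 1 + -2 = -1) = -9 (attained at k = 1)
  C[2][0] = min over k of (A[2][0] + B[0][0] = 6 + -4 = 2, A[2][1] + B[1][0] = 1 + 2 = 3, A[2][2] + B[2][0] = -4 + 5 = 1) = 1 (attained at k = 2)
  C[2][1] = min over k of (A[2][0] + B[0][1] = 6 + 3 = 9, A[2][1] + B[1][1] = 1 + -5 = -4, A[2][2] + B[2][1] = -4 + 3 = -1) = -4 (attained at k = 1)
  C[2][2] = min over k of (A[2][0] + B[0][2] = 6 + 10 = 16, A[2][1] + B[1][2] = 1 + -5 = -4, A[2][2] + B[2][2] = -4 + -2 = -6) = -6 (attained at k = 2)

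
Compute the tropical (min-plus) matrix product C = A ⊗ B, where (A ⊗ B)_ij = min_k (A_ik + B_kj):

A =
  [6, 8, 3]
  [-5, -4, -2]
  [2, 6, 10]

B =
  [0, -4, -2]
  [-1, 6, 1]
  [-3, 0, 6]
A ⊗ B =
  [0, 2, 4]
  [-5, -9, -7]
  [2, -2, 0]

Apply the min-plus product entry-by-entry:
  C[0][0] = min over k of (A[0][0] + B[0][0] = 6 + 0 = 6, A[0][1] + B[1][0] = 8 + -1 = 7, A[0][2] + B[2][0] = 3 + -3 = 0) = 0 (attained at k = 2)
  C[0][1] = min over k of (A[0][0] + B[0][1] = 6 + -4 = 2, A[0][1] + B[1][1] = 8 + 6 = 14, A[0][2] + B[2][1] = 3 + 0 = 3) = 2 (attained at k = 0)
  C[0][2] = min over k of (A[0][0] + B[0][2] = 6 + -2 = 4, A[0][1] + B[1][2] = 8 + 1 = 9, A[0][2] + B[2][2] = 3 + 6 = 9) = 4 (attained at k = 0)
  C[1][0] = min over k of (A[1][0] + B[0][0] = -5 + 0 = -5, A[1][1] + B[1][0] = -4 + -1 = -5, A[1][2] + B[2][0] = -2 + -3 = -5) = -5 (attained at k = 0)
  C[1][1] = min over k of (A[1][0] + B[0][1] = -5 + -4 = -9, A[1][1] + B[1][1] = -4 + 6 = 2, A[1][2] + B[2][1] = -2 + 0 = -2) = -9 (attained at k = 0)
  C[1][2] = min over k of (A[1][0] + B[0][2] = -5 + -2 = -7, A[1][1] + B[1][2] = -4 + 1 = -3, A[1][2] + B[2][2] = -2 + 6 = 4) = -7 (attained at k = 0)
  C[2][0] = min over k of (A[2][0] + B[0][0] = 2 + 0 = 2, A[2][1] + B[1][0] = 6 + -1 = 5, A[2][2] + B[2][0] = 10 + -3 = 7) = 2 (attained at k = 0)
  C[2][1] = min over k of (A[2][0] + B[0][1] = 2 + -4 = -2, A[2][1] + B[1][1] = 6 + 6 = 12, A[2][2] + B[2][1] = 10 + 0 = 10) = -2 (attained at k = 0)
  C[2][2] = min over k of (A[2][0] + B[0][2] = 2 + -2 = 0, A[2][1] + B[1][2] = 6 + 1 = 7, A[2][2] + B[2][2] = 10 + 6 = 16) = 0 (attained at k = 0)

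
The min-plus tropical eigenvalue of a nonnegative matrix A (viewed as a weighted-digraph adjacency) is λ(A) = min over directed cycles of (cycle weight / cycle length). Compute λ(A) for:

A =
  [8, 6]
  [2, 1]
λ(A) = 1

Enumerate directed cycles and compute their means (weight / length). Sample:
  cycle 0 → 0: weight = 8, length = 1, mean = 8/1 ≈ 8.000
  cycle 1 → 1: weight = 1, length = 1, mean = 1/1 ≈ 1.000
  cycle 0 → 1 → 0: weight = 8, length = 2, mean = 8/2 ≈ 4.000
  cycle 1 → 0 → 1: weight = 8, length = 2, mean = 8/2 ≈ 4.000
Minimum mean = 1.000, attained e.g. along the cycle 1 → 1 with weight 1 and length 1. So λ(A) = 1/1 = 1.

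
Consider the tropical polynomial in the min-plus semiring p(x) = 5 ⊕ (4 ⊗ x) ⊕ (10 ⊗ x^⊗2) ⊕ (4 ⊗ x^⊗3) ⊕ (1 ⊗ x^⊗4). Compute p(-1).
p(-1) = -3

A tropical monomial a ⊗ x^⊗i evaluates to a + i · x. Evaluating each term at x = -1:
  Term 0 contributes 5 + 0 · -1 = 5
  Term 1 contributes 4 + 1 · -1 = 3
  Term 2 contributes 10 + 2 · -1 = 8
  Term 3 contributes 4 + 3 · -1 = 1
  Term 4 contributes 1 + 4 · -1 = -3
p(-1) = ⊕ of these = min[5, 3, 8, 1, -3] = -3.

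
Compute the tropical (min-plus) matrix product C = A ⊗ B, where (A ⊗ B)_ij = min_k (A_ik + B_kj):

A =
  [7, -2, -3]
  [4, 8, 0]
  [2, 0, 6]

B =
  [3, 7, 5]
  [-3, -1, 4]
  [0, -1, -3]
A ⊗ B =
  [-5, -4, -6]
  [0, -1, -3]
  [-3, -1, 3]

Apply the min-plus product entry-by-entry:
  C[0][0] = min over k of (A[0][0] + B[0][0] = 7 + 3 = 10, A[0][1] + B[1][0] = -2 + -3 = -5, A[0][2] + B[2][0] = -3 + 0 = -3) = -5 (attained at k = 1)
  C[0][1] = min over k of (A[0][0] + B[0][1] = 7 + 7 = 14, A[0][1] + B[1][1] = -2 + -1 = -3, A[0][2] + B[2][1] = -3 + -1 = -4) = -4 (attained at k = 2)
  C[0][2] = min over k of (A[0][0] + B[0][2] = 7 + 5 = 12, A[0][1] + B[1][2] = -2 + 4 = 2, A[0][2] + B[2][2] = -3 + -3 = -6) = -6 (attained at k = 2)
  C[1][0] = min over k of (A[1][0] + B[0][0] = 4 + 3 = 7, A[1][1] + B[1][0] = 8 + -3 = 5, A[1][2] + B[2][0] = 0 + 0 = 0) = 0 (attained at k = 2)
  C[1][1] = min over k of (A[1][0] + B[0][1] = 4 + 7 = 11, A[1][1] + B[1][1] = 8 + -1 = 7, A[1][2] + B[2][1] = 0 + -1 = -1) = -1 (attained at k = 2)
  C[1][2] = min over k of (A[1][0] + B[0][2] = 4 + 5 = 9, A[1][1] + B[1][2] = 8 + 4 = 12, A[1][2] + B[2][2] = 0 + -3 = -3) = -3 (attained at k = 2)
  C[2][0] = min over k of (A[2][0] + B[0][0] = 2 + 3 = 5, A[2][1] + B[1][0] = 0 + -3 = -3, A[2][2] + B[2][0] = 6 + 0 = 6) = -3 (attained at k = 1)
  C[2][1] = min over k of (A[2][0] + B[0][1] = 2 + 7 = 9, A[2][1] + B[1][1] = 0 + -1 = -1, A[2][2] + B[2][1] = 6 + -1 = 5) = -1 (attained at k = 1)
  C[2][2] = min over k of (A[2][0] + B[0][2] = 2 + 5 = 7, A[2][1] + B[1][2] = 0 + 4 = 4, A[2][2] + B[2][2] = 6 + -3 = 3) = 3 (attained at k = 2)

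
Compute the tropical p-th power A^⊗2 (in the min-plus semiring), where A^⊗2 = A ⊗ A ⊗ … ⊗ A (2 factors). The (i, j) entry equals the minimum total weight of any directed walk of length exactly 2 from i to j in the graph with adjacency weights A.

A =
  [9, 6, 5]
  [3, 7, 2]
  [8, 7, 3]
A^⊗2 =
  [9, 12, 8]
  [10, 9, 5]
  [10, 10, 6]

Each entry (A^⊗2)_ij equals the minimum over all length-2 walks i = v_0 → v_1 → … → v_2 = j of Σ_t A[v_t][v_{t+1}]. For example, for (i, j) = (0, 2) we minimise over 3 possible intermediate vertex sequences; the minimum is 8, attained along the walk 0 → 1 → 2.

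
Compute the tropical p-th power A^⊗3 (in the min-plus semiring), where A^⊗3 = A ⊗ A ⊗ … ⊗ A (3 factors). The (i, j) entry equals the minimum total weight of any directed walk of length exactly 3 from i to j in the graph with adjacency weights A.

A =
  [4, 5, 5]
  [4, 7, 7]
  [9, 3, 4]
A^⊗3 =
  [12, 12, 13]
  [12, 12, 13]
  [11, 11, 12]

Each entry (A^⊗3)_ij equals the minimum over all length-3 walks i = v_0 → v_1 → … → v_3 = j of Σ_t A[v_t][v_{t+1}]. For example, for (i, j) = (0, 2) we minimise over 9 possible intermediate vertex sequences; the minimum is 13, attained along the walk 0 → 0 → 0 → 2.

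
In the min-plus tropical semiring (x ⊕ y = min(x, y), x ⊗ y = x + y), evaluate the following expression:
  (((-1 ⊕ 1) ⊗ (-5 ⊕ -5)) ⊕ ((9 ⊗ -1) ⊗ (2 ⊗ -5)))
(((-1 ⊕ 1) ⊗ (-5 ⊕ -5)) ⊕ ((9 ⊗ -1) ⊗ (2 ⊗ -5))) = -6

Expand innermost to outermost. Recall ⊕ takes the minimum of its arguments and ⊗ takes their sum. Working out the expression (((-1 ⊕ 1) ⊗ (-5 ⊕ -5)) ⊕ ((9 ⊗ -1) ⊗ (2 ⊗ -5))) gives -6.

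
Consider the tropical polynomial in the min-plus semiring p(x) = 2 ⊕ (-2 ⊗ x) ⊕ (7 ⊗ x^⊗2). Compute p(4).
p(4) = 2

A tropical monomial a ⊗ x^⊗i evaluates to a + i · x. Evaluating each term at x = 4:
  Term 0 contributes 2 + 0 · 4 = 2
  Term 1 contributes -2 + 1 · 4 = 2
  Term 2 contributes 7 + 2 · 4 = 15
p(4) = ⊕ of these = min[2, 2, 15] = 2.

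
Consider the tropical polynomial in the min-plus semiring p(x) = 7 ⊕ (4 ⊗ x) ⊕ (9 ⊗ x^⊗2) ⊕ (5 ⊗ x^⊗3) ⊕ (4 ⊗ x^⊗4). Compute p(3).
p(3) = 7

A tropical monomial a ⊗ x^⊗i evaluates to a + i · x. Evaluating each term at x = 3:
  Term 0 contributes 7 + 0 · 3 = 7
  Term 1 contributes 4 + 1 · 3 = 7
  Term 2 contributes 9 + 2 · 3 = 15
  Term 3 contributes 5 + 3 · 3 = 14
  Term 4 contributes 4 + 4 · 3 = 16
p(3) = ⊕ of these = min[7, 7, 15, 14, 16] = 7.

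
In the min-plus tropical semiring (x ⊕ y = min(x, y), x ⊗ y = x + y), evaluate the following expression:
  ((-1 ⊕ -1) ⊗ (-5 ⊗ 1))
((-1 ⊕ -1) ⊗ (-5 ⊗ 1)) = -5

Expand innermost to outermost. Recall ⊕ takes the minimum of its arguments and ⊗ takes their sum. Working out the expression ((-1 ⊕ -1) ⊗ (-5 ⊗ 1)) gives -5.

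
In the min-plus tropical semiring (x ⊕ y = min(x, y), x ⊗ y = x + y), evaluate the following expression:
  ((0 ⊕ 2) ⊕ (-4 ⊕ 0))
((0 ⊕ 2) ⊕ (-4 ⊕ 0)) = -4

Expand innermost to outermost. Recall ⊕ takes the minimum of its arguments and ⊗ takes their sum. Working out the expression ((0 ⊕ 2) ⊕ (-4 ⊕ 0)) gives -4.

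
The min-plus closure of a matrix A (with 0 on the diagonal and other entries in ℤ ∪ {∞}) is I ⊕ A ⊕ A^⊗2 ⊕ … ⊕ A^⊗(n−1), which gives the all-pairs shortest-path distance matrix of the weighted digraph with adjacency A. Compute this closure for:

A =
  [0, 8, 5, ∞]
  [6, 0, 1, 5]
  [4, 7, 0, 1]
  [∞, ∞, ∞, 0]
Closure =
  [0, 8, 5, 6]
  [5, 0, 1, 2]
  [4, 7, 0, 1]
  [∞, ∞, ∞, 0]

This is the Floyd-Warshall all-pairs shortest-path computation. For each intermediate vertex k = 0, 1, …, 3, update dist[i][j] ← min(dist[i][j], dist[i][k] + dist[k][j]). The final matrix gives, for each (i, j), the minimum total weight of any directed path from i to j (possibly empty when i = j).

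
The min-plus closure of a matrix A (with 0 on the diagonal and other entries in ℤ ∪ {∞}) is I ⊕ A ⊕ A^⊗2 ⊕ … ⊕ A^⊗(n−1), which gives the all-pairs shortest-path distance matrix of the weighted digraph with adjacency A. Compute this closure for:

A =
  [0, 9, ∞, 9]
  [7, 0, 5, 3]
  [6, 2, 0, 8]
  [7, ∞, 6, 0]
Closure =
  [0, 9, 14, 9]
  [7, 0, 5, 3]
  [6, 2, 0, 5]
  [7, 8, 6, 0]

This is the Floyd-Warshall all-pairs shortest-path computation. For each intermediate vertex k = 0, 1, …, 3, update dist[i][j] ← min(dist[i][j], dist[i][k] + dist[k][j]). The final matrix gives, for each (i, j), the minimum total weight of any directed path from i to j (possibly empty when i = j).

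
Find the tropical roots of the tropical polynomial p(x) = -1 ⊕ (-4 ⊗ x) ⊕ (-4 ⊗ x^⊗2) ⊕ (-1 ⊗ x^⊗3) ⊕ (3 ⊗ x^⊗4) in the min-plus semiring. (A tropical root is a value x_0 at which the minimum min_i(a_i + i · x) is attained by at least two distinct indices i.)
Roots: {-4, -3, 0, 3}

Each tropical root is a break point of the lower envelope of the lines y = a_i + i · x (there are 5 lines, with slopes 0, 1, ..., 4). Only the lines that attain the minimum somewhere contribute to roots; other lines are dominated. Here the surviving (envelope) indices are i = 4, i = 3, i = 2, i = 1, i = 0.
Intersections between consecutive envelope lines give the roots: for adjacent envelope indices i < j the intersection is x = (a_i − a_j) / (j − i). Reading off the sorted break points: {-4, -3, 0, 3}.
Verification: at each break x_0, at least two indices attain the minimum of min_i(a_i + i · x_0).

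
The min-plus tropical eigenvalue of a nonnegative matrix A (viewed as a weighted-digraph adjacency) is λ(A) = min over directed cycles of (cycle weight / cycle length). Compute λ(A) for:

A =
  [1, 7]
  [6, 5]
λ(A) = 1

Enumerate directed cycles and compute their means (weight / length). Sample:
  cycle 0 → 0: weight = 1, length = 1, mean = 1/1 ≈ 1.000
  cycle 1 → 1: weight = 5, length = 1, mean = 5/1 ≈ 5.000
  cycle 0 → 1 → 0: weight = 13, length = 2, mean = 13/2 ≈ 6.500
  cycle 1 → 0 → 1: weight = 13, length = 2, mean = 13/2 ≈ 6.500
Minimum mean = 1.000, attained e.g. along the cycle 0 → 0 with weight 1 and length 1. So λ(A) = 1/1 = 1.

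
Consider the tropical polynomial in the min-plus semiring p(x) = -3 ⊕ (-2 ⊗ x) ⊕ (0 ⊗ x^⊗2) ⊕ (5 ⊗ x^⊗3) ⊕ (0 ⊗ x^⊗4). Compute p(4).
p(4) = -3

A tropical monomial a ⊗ x^⊗i evaluates to a + i · x. Evaluating each term at x = 4:
  Term 0 contributes -3 + 0 · 4 = -3
  Term 1 contributes -2 + 1 · 4 = 2
  Term 2 contributes 0 + 2 · 4 = 8
  Term 3 contributes 5 + 3 · 4 = 17
  Term 4 contributes 0 + 4 · 4 = 16
p(4) = ⊕ of these = min[-3, 2, 8, 17, 16] = -3.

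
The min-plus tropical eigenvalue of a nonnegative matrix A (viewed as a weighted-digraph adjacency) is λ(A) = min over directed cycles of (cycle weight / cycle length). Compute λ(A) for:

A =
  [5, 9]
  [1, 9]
λ(A) = 5

Enumerate directed cycles and compute their means (weight / length). Sample:
  cycle 0 → 0: weight = 5, length = 1, mean = 5/1 ≈ 5.000
  cycle 1 → 1: weight = 9, length = 1, mean = 9/1 ≈ 9.000
  cycle 0 → 1 → 0: weight = 10, length = 2, mean = 10/2 ≈ 5.000
  cycle 1 → 0 → 1: weight = 10, length = 2, mean = 10/2 ≈ 5.000
Minimum mean = 5.000, attained e.g. along the cycle 0 → 0 with weight 5 and length 1. So λ(A) = 5/1 = 5.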